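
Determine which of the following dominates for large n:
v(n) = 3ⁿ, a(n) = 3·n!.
Comparing growth rates:
Growth-rate hierarchy: log n ≺ any polynomial ≺ any exponential cⁿ (c>1) ≺ n! ≺ nⁿ.
factorial dominates exponential base 3 asymptotically.

a(n) grows faster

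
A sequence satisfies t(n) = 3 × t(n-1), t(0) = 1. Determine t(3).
Computing step by step:
t(0) = 1
t(1) = 3 × 1 = 3
t(2) = 3 × 3 = 9
t(3) = 3 × 9 = 27

27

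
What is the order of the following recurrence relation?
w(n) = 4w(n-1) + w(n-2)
The order is the largest lag k for which w(n-k) appears. Here the deepest term is w(n-2), so the order is 2.

Order 2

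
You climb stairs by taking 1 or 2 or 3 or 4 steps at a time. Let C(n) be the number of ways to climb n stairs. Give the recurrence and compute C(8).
Condition on the size of the last step (1 to 4): before it there were n-1, …, n-4 stairs climbed, and these cases are disjoint, so C(n) = C(n-1) + C(n-2) + C(n-3) + C(n-4) (order-4 linear recurrence).
Initial conditions by direct count (compositions of i into parts ≤ 4): C(1) = 1; C(2) = 2; C(3) = 4; C(4) = 8.
Iterating the recurrence: C(5) = 15, C(6) = 29, C(7) = 56, C(8) = 108.

C(n) = C(n-1) + C(n-2) + C(n-3) + C(n-4), C(1) = 1, C(2) = 2, C(3) = 4, C(4) = 8; C(8) = 108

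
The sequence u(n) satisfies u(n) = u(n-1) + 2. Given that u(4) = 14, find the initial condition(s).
u(4) = u(0) + 4·2, so u(0) = 14 - 8 = 6.

u(0) = 6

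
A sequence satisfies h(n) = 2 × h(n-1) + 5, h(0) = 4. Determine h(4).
Computing step by step:
h(0) = 4
h(1) = 2 × 4 + 5 = 13
h(2) = 2 × 13 + 5 = 31
h(3) = 2 × 31 + 5 = 67
h(4) = 2 × 67 + 5 = 139

139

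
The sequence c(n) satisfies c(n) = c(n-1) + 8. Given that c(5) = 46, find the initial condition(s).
c(5) = c(0) + 5·8, so c(0) = 46 - 40 = 6.

c(0) = 6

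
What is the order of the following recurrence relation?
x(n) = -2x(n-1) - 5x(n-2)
The order is the largest lag k for which x(n-k) appears. Here the deepest term is x(n-2), so the order is 2.

Order 2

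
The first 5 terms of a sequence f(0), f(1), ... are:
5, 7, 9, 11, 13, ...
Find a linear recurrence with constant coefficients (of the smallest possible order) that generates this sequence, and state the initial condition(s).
Look for the lowest-order linear relation among consecutive terms.
Observation: consecutive differences are constant (= 2).
Check at n=2: 1·7 + 2 = 9. ✓

f(n) = f(n-1) + 2, f(0) = 5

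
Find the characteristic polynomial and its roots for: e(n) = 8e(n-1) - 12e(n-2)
Substitute e(n) = rⁿ and divide through by rⁿ⁻²: r² - 8r + 12 = 0
Factor: (r - 6)(r - 2) = 0, so r = 6, 2.
General solution: e(n) = A·6ⁿ + B·2ⁿ

Characteristic: r² - 8r + 12 = 0, Roots: r = 6, 2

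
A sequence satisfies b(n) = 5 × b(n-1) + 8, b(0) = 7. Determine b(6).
Computing step by step:
b(0) = 7
b(1) = 5 × 7 + 8 = 43
b(2) = 5 × 43 + 8 = 223
b(3) = 5 × 223 + 8 = 1123
b(4) = 5 × 1123 + 8 = 5623
b(5) = 5 × 5623 + 8 = 28123
b(6) = 5 × 28123 + 8 = 140623

140623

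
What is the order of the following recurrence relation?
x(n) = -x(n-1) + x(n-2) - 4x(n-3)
The order is the largest lag k for which x(n-k) appears. Here the deepest term is x(n-3), so the order is 3.

Order 3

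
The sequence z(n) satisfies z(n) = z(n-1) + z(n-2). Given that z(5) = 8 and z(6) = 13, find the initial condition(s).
Work backwards using z(k) = z(k+2) - z(k+1):
z(4) = z(6) - z(5) = 13 - 8 = 5
z(3) = z(5) - z(4) = 8 - 5 = 3
z(2) = z(4) - z(3) = 5 - 3 = 2
z(1) = z(3) - z(2) = 3 - 2 = 1
z(0) = z(2) - z(1) = 2 - 1 = 1

z(0) = 1, z(1) = 1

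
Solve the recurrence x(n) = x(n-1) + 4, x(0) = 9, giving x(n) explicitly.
Recurrence: x(n) = x(n-1) + 4, initial: x(0) = 9.
Each step adds 4, so x(n) = x(0) + 4n = 4n + 9.

x(n) = 4n + 9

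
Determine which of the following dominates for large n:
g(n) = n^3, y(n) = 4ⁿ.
Comparing growth rates:
Growth-rate hierarchy: log n ≺ any polynomial ≺ any exponential cⁿ (c>1) ≺ n! ≺ nⁿ.
exponential base 4 dominates polynomial degree 3 asymptotically.

y(n) grows faster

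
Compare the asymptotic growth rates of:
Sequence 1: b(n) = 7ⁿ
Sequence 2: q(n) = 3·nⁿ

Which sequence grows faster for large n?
Comparing growth rates:
Growth-rate hierarchy: log n ≺ any polynomial ≺ any exponential cⁿ (c>1) ≺ n! ≺ nⁿ.
super-exponential nⁿ dominates exponential base 7 asymptotically.

q(n) grows faster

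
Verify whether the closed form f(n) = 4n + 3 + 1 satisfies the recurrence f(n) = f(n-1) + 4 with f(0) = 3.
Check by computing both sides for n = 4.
From the recurrence with f(0) = 3:
  f(0) = 3, f(1) = 7, f(2) = 11, f(3) = 15, f(4) = 19
  so the recurrence gives f(4) = 19.
From the proposed closed form f(n) = 4n + 3 + 1:
  f(4) = 20.
The recurrence gives 19 but the closed form gives 20, so the closed form does not satisfy the recurrence.

No, the closed form is incorrect.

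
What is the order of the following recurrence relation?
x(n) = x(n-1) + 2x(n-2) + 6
The order is the largest lag k for which x(n-k) appears. Here the deepest term is x(n-2) (the 6 term is non-homogeneous and does not affect the order), so the order is 2.

Order 2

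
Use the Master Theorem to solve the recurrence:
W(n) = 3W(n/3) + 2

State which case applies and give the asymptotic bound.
Master Theorem template: W(n) = a·W(n/b) + f(n).
Here: a=3, b=3, f(n)=2
Compute log_b(a) = log_3(3) = 1.
f(n) = 2 = O(n^(1-ε)) with ε = 1. Case 1: W(n) = Θ(n^log_b(a)) = Θ(n).

Case 1: W(n) = Θ(n)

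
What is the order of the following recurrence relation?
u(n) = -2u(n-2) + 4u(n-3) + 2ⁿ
The order is the largest lag k for which u(n-k) appears. Here the deepest term is u(n-3) (the 2ⁿ term is non-homogeneous and does not affect the order), so the order is 3.

Order 3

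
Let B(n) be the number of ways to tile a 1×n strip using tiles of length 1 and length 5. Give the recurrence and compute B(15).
Condition on the last tile: it has length 1 (leaving a 1×(n-1) strip) or length 5 (leaving a 1×(n-5) strip), so B(n) = B(n-1) + B(n-5) (order-5 linear recurrence).
For 0 ≤ i < 5 only unit tiles fit, so B(i) = 1.
Iterating the recurrence: B(5) = 2, B(6) = 3, B(7) = 4, B(8) = 5, B(9) = 6, B(10) = 8, B(11) = 11, B(12) = 15, B(13) = 20, B(14) = 26, B(15) = 34.

B(n) = B(n-1) + B(n-5), with B(i) = 1 for 0 ≤ i < 5; B(15) = 34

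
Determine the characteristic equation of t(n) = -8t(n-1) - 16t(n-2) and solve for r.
Substitute t(n) = rⁿ and divide through by rⁿ⁻²: r² + 8r + 16 = 0
Factor: (r + 4)² = 0, so r = -4 (double root).
General solution: t(n) = (A + Bn)·(-4)ⁿ

Characteristic: r² + 8r + 16 = 0, Roots: r = -4 (double root)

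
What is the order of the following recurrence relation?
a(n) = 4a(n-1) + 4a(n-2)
The order is the largest lag k for which a(n-k) appears. Here the deepest term is a(n-2), so the order is 2.

Order 2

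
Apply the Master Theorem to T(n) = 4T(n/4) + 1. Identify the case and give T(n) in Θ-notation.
Master Theorem template: T(n) = a·T(n/b) + f(n).
Here: a=4, b=4, f(n)=1
Compute log_b(a) = log_4(4) = 1.
f(n) = 1 = O(n^(1-ε)) with ε = 1. Case 1: T(n) = Θ(n^log_b(a)) = Θ(n).

Case 1: T(n) = Θ(n)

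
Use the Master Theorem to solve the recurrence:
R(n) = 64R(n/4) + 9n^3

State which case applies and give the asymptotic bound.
Master Theorem template: R(n) = a·R(n/b) + f(n).
Here: a=64, b=4, f(n)=9n^3
Compute log_b(a) = log_4(64) = 3.
f(n) = 9n^3 = Θ(n^3). Case 2: R(n) = Θ(n^3 log n).

Case 2: R(n) = Θ(n^3 log n)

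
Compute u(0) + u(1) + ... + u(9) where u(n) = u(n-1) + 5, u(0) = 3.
Computing the sequence terms: 3, 8, 13, 18, 23, 28, 33, 38, 43, 48
Adding these values together:

255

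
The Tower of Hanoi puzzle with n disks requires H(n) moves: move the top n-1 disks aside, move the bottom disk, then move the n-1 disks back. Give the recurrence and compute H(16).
Moving n disks = move the top n-1 disks aside (H(n-1) moves) + move the largest disk (1 move) + move the n-1 disks back on top (H(n-1) moves), so H(n) = 2H(n-1) + 1, with H(1) = 1 (a single disk takes one move).
First terms: 1, 3, 7, 15, 31, 63, … — each is one less than a power of 2. Indeed H(n) + 1 = 2(H(n-1) + 1) with H(1) + 1 = 2, so H(n) + 1 = 2ⁿ and H(n) = 2ⁿ - 1.
Hence H(16) = 2^16 - 1 = 65536 - 1 = 65535.

H(n) = 2H(n-1) + 1, H(1) = 1; H(16) = 65535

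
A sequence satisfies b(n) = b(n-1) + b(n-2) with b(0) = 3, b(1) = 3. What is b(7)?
Computing the sequence terms:
3, 3, 6, 9, 15, 24, 39, 63

63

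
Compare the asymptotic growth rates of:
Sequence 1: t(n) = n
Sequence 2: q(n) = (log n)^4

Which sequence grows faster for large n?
Comparing growth rates:
Growth-rate hierarchy: log n ≺ any polynomial ≺ any exponential cⁿ (c>1) ≺ n! ≺ nⁿ.
polynomial degree 1 dominates polylogarithmic (log n)^4 asymptotically.

t(n) grows faster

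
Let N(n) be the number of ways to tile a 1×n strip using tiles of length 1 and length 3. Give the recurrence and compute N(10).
Condition on the last tile: it has length 1 (leaving a 1×(n-1) strip) or length 3 (leaving a 1×(n-3) strip), so N(n) = N(n-1) + N(n-3) (order-3 linear recurrence).
For 0 ≤ i < 3 only unit tiles fit, so N(i) = 1.
Iterating the recurrence: N(3) = 2, N(4) = 3, N(5) = 4, N(6) = 6, N(7) = 9, N(8) = 13, N(9) = 19, N(10) = 28.

N(n) = N(n-1) + N(n-3), with N(i) = 1 for 0 ≤ i < 3; N(10) = 28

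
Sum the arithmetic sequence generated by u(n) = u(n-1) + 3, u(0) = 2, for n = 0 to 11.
Computing the sequence terms: 2, 5, 8, 11, 14, 17, 20, 23, 26, 29, 32, 35
Adding these values together:

222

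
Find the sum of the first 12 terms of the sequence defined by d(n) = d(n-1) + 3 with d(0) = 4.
Computing the sequence terms: 4, 7, 10, 13, 16, 19, 22, 25, 28, 31, 34, 37
Adding these values together:

246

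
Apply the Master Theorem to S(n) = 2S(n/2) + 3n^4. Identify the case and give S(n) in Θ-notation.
Master Theorem template: S(n) = a·S(n/b) + f(n).
Here: a=2, b=2, f(n)=3n^4
Compute log_b(a) = log_2(2) = 1.
f(n) = 3n^4 = Ω(n^(1+ε)) with ε = 3, and the regularity condition holds (a·f(n/b) = (a/b^4)·f(n) with a/b^4 = 2^-3 < 1). Case 3: S(n) = Θ(f(n)) = Θ(n^4).

Case 3: S(n) = Θ(n^4)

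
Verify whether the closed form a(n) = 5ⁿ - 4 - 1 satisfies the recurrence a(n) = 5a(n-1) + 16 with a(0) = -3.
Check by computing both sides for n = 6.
From the recurrence with a(0) = -3:
  a(0) = -3, a(1) = 1, a(2) = 21, a(3) = 121, a(4) = 621, a(5) = 3121, a(6) = 15621
  so the recurrence gives a(6) = 15621.
From the proposed closed form a(n) = 5ⁿ - 4 - 1:
  a(6) = 15620.
The recurrence gives 15621 but the closed form gives 15620, so the closed form does not satisfy the recurrence.

No, the closed form is incorrect.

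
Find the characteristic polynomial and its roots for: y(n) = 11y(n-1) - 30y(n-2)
Substitute y(n) = rⁿ and divide through by rⁿ⁻²: r² - 11r + 30 = 0
Factor: (r - 6)(r - 5) = 0, so r = 6, 5.
General solution: y(n) = A·6ⁿ + B·5ⁿ

Characteristic: r² - 11r + 30 = 0, Roots: r = 6, 5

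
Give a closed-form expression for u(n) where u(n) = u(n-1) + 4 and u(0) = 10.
Recurrence: u(n) = u(n-1) + 4, initial: u(0) = 10.
Each step adds 4, so u(n) = u(0) + 4n = 4n + 10.

u(n) = 4n + 10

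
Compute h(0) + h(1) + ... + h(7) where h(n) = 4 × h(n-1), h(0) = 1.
Computing the sequence terms: 1, 4, 16, 64, 256, 1024, 4096, 16384
Adding these values together:

21845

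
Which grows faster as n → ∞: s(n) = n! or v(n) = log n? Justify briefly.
Comparing growth rates:
Growth-rate hierarchy: log n ≺ any polynomial ≺ any exponential cⁿ (c>1) ≺ n! ≺ nⁿ.
factorial dominates logarithmic asymptotically.

s(n) grows faster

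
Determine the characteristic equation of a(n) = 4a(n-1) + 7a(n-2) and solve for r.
Substitute a(n) = rⁿ and divide through by rⁿ⁻²: r² - 4r - 7 = 0
Discriminant: 4² + 4·7 = 44, not a perfect square, so by the quadratic formula r = (4 ± √44)/2.
General solution: a(n) = A·r₁ⁿ + B·r₂ⁿ where r₁,r₂ = (4 ± √44)/2

Characteristic: r² - 4r - 7 = 0, Roots: r = (4 ± √44)/2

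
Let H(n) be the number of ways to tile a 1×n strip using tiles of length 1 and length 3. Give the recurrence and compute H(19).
Condition on the last tile: it has length 1 (leaving a 1×(n-1) strip) or length 3 (leaving a 1×(n-3) strip), so H(n) = H(n-1) + H(n-3) (order-3 linear recurrence).
For 0 ≤ i < 3 only unit tiles fit, so H(i) = 1.
Iterating the recurrence: H(3) = 2, H(4) = 3, H(5) = 4, H(6) = 6, H(7) = 9, H(8) = 13, H(9) = 19, H(10) = 28, H(11) = 41, H(12) = 60, H(13) = 88, H(14) = 129, H(15) = 189, H(16) = 277, H(17) = 406, H(18) = 595, H(19) = 872.

H(n) = H(n-1) + H(n-3), with H(i) = 1 for 0 ≤ i < 3; H(19) = 872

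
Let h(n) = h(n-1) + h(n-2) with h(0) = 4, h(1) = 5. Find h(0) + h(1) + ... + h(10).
Computing the sequence terms: 4, 5, 9, 14, 23, 37, 60, 97, 157, 254, 411
Adding these values together:

1071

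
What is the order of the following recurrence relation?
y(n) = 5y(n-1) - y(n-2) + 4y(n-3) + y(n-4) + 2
The order is the largest lag k for which y(n-k) appears. Here the deepest term is y(n-4) (the 2 term is non-homogeneous and does not affect the order), so the order is 4.

Order 4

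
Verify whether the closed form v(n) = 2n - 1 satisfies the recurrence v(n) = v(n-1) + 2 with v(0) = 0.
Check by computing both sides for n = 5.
From the recurrence with v(0) = 0:
  v(0) = 0, v(1) = 2, v(2) = 4, v(3) = 6, v(4) = 8, v(5) = 10
  so the recurrence gives v(5) = 10.
From the proposed closed form v(n) = 2n - 1:
  v(5) = 9.
The recurrence gives 10 but the closed form gives 9, so the closed form does not satisfy the recurrence.

No, the closed form is incorrect.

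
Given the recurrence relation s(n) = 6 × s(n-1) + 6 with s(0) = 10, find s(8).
Computing step by step:
s(0) = 10
s(1) = 6 × 10 + 6 = 66
s(2) = 6 × 66 + 6 = 402
s(3) = 6 × 402 + 6 = 2418
s(4) = 6 × 2418 + 6 = 14514
s(5) = 6 × 14514 + 6 = 87090
s(6) = 6 × 87090 + 6 = 522546
s(7) = 6 × 522546 + 6 = 3135282
s(8) = 6 × 3135282 + 6 = 18811698

18811698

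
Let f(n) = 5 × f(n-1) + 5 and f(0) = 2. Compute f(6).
Computing step by step:
f(0) = 2
f(1) = 5 × 2 + 5 = 15
f(2) = 5 × 15 + 5 = 80
f(3) = 5 × 80 + 5 = 405
f(4) = 5 × 405 + 5 = 2030
f(5) = 5 × 2030 + 5 = 10155
f(6) = 5 × 10155 + 5 = 50780

50780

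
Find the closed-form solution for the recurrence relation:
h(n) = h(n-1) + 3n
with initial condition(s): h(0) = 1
Recurrence: h(n) = h(n-1) + 3n, initial: h(0) = 1.
Telescoping: h(n) = h(0) + 3·Σᵢ₌₁ⁿ i = 1 + 3·n(n+1)/2.

h(n) = 3·n(n+1)/2 + 1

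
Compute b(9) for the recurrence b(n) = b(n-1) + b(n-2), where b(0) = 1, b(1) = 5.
Computing the sequence terms:
1, 5, 6, 11, 17, 28, 45, 73, 118, 191

191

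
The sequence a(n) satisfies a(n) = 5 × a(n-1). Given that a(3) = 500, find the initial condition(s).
In general a(n) = 5ⁿ · a(0). At n = 3: a(0) = a(3) / 5^3 = 500 / 125 = 4.

a(0) = 4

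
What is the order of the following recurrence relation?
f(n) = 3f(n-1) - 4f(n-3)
The order is the largest lag k for which f(n-k) appears. Here the deepest term is f(n-3), so the order is 3.

Order 3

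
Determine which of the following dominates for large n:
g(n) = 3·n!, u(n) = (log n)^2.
Comparing growth rates:
Growth-rate hierarchy: log n ≺ any polynomial ≺ any exponential cⁿ (c>1) ≺ n! ≺ nⁿ.
factorial dominates polylogarithmic (log n)^2 asymptotically.

g(n) grows faster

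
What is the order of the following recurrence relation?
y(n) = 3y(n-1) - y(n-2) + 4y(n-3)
The order is the largest lag k for which y(n-k) appears. Here the deepest term is y(n-3), so the order is 3.

Order 3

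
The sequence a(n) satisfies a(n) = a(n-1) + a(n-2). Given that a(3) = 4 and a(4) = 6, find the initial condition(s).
Work backwards using a(k) = a(k+2) - a(k+1):
a(2) = a(4) - a(3) = 6 - 4 = 2
a(1) = a(3) - a(2) = 4 - 2 = 2
a(0) = a(2) - a(1) = 2 - 2 = 0

a(0) = 0, a(1) = 2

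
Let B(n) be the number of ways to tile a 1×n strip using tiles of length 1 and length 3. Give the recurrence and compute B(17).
Condition on the last tile: it has length 1 (leaving a 1×(n-1) strip) or length 3 (leaving a 1×(n-3) strip), so B(n) = B(n-1) + B(n-3) (order-3 linear recurrence).
For 0 ≤ i < 3 only unit tiles fit, so B(i) = 1.
Iterating the recurrence: B(3) = 2, B(4) = 3, B(5) = 4, B(6) = 6, B(7) = 9, B(8) = 13, B(9) = 19, B(10) = 28, B(11) = 41, B(12) = 60, B(13) = 88, B(14) = 129, B(15) = 189, B(16) = 277, B(17) = 406.

B(n) = B(n-1) + B(n-3), with B(i) = 1 for 0 ≤ i < 3; B(17) = 406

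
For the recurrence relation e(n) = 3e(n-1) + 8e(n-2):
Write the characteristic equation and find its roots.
Substitute e(n) = rⁿ and divide through by rⁿ⁻²: r² - 3r - 8 = 0
Discriminant: 3² + 4·8 = 41, not a perfect square, so by the quadratic formula r = (3 ± √41)/2.
General solution: e(n) = A·r₁ⁿ + B·r₂ⁿ where r₁,r₂ = (3 ± √41)/2

Characteristic: r² - 3r - 8 = 0, Roots: r = (3 ± √41)/2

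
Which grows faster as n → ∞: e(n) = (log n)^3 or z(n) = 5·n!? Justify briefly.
Comparing growth rates:
Growth-rate hierarchy: log n ≺ any polynomial ≺ any exponential cⁿ (c>1) ≺ n! ≺ nⁿ.
factorial dominates polylogarithmic (log n)^3 asymptotically.

z(n) grows faster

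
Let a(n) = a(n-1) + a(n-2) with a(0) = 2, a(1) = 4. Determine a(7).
Computing the sequence terms:
2, 4, 6, 10, 16, 26, 42, 68

68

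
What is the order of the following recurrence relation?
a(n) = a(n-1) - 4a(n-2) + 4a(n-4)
The order is the largest lag k for which a(n-k) appears. Here the deepest term is a(n-4), so the order is 4.

Order 4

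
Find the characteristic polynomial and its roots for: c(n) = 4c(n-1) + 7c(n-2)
Substitute c(n) = rⁿ and divide through by rⁿ⁻²: r² - 4r - 7 = 0
Discriminant: 4² + 4·7 = 44, not a perfect square, so by the quadratic formula r = (4 ± √44)/2.
General solution: c(n) = A·r₁ⁿ + B·r₂ⁿ where r₁,r₂ = (4 ± √44)/2

Characteristic: r² - 4r - 7 = 0, Roots: r = (4 ± √44)/2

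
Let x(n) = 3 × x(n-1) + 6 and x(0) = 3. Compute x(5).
Computing step by step:
x(0) = 3
x(1) = 3 × 3 + 6 = 15
x(2) = 3 × 15 + 6 = 51
x(3) = 3 × 51 + 6 = 159
x(4) = 3 × 159 + 6 = 483
x(5) = 3 × 483 + 6 = 1455

1455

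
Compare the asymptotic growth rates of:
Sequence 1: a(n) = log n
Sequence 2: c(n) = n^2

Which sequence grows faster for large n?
Comparing growth rates:
Growth-rate hierarchy: log n ≺ any polynomial ≺ any exponential cⁿ (c>1) ≺ n! ≺ nⁿ.
polynomial degree 2 dominates logarithmic asymptotically.

c(n) grows faster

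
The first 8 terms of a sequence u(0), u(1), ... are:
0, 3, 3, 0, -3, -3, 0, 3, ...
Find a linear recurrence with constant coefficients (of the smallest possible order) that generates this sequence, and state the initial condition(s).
Look for the lowest-order linear relation among consecutive terms.
Observation: u(n) - 1·u(n-1) - (-1)·u(n-2) = 0 holds for the shown terms, and no order-1 relation u(n) = α·u(n-1) + β fits.
Check at n=3: 1·3 + (-1)·3 = 0. ✓

u(n) = u(n-1) - u(n-2), u(0) = 0, u(1) = 3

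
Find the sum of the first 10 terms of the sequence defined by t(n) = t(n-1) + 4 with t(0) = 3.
Computing the sequence terms: 3, 7, 11, 15, 19, 23, 27, 31, 35, 39
Adding these values together:

210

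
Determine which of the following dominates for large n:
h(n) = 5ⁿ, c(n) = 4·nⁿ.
Comparing growth rates:
Growth-rate hierarchy: log n ≺ any polynomial ≺ any exponential cⁿ (c>1) ≺ n! ≺ nⁿ.
super-exponential nⁿ dominates exponential base 5 asymptotically.

c(n) grows faster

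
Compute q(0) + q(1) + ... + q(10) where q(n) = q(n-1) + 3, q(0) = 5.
Computing the sequence terms: 5, 8, 11, 14, 17, 20, 23, 26, 29, 32, 35
Adding these values together:

220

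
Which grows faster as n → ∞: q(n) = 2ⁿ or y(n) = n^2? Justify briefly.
Comparing growth rates:
Growth-rate hierarchy: log n ≺ any polynomial ≺ any exponential cⁿ (c>1) ≺ n! ≺ nⁿ.
exponential base 2 dominates polynomial degree 2 asymptotically.

q(n) grows faster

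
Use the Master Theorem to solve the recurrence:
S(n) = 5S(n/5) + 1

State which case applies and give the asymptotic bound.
Master Theorem template: S(n) = a·S(n/b) + f(n).
Here: a=5, b=5, f(n)=1
Compute log_b(a) = log_5(5) = 1.
f(n) = 1 = O(n^(1-ε)) with ε = 1. Case 1: S(n) = Θ(n^log_b(a)) = Θ(n).

Case 1: S(n) = Θ(n)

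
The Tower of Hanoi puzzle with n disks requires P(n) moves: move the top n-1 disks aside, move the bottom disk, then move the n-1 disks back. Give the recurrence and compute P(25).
Moving n disks = move the top n-1 disks aside (P(n-1) moves) + move the largest disk (1 move) + move the n-1 disks back on top (P(n-1) moves), so P(n) = 2P(n-1) + 1, with P(1) = 1 (a single disk takes one move).
First terms: 1, 3, 7, 15, 31, 63, … — each is one less than a power of 2. Indeed P(n) + 1 = 2(P(n-1) + 1) with P(1) + 1 = 2, so P(n) + 1 = 2ⁿ and P(n) = 2ⁿ - 1.
Hence P(25) = 2^25 - 1 = 33554432 - 1 = 33554431.

P(n) = 2P(n-1) + 1, P(1) = 1; P(25) = 33554431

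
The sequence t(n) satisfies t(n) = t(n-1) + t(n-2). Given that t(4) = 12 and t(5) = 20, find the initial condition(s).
Work backwards using t(k) = t(k+2) - t(k+1):
t(3) = t(5) - t(4) = 20 - 12 = 8
t(2) = t(4) - t(3) = 12 - 8 = 4
t(1) = t(3) - t(2) = 8 - 4 = 4
t(0) = t(2) - t(1) = 4 - 4 = 0

t(0) = 0, t(1) = 4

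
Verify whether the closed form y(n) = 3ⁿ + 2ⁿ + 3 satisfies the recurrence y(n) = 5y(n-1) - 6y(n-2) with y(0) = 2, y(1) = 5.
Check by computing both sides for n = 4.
From the recurrence with y(0) = 2, y(1) = 5:
  y(0) = 2, y(1) = 5, y(2) = 13, y(3) = 35, y(4) = 97
  so the recurrence gives y(4) = 97.
From the proposed closed form y(n) = 3ⁿ + 2ⁿ + 3:
  y(4) = 100.
The recurrence gives 97 but the closed form gives 100, so the closed form does not satisfy the recurrence.

No, the closed form is incorrect.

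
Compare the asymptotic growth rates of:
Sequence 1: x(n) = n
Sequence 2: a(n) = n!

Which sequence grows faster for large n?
Comparing growth rates:
Growth-rate hierarchy: log n ≺ any polynomial ≺ any exponential cⁿ (c>1) ≺ n! ≺ nⁿ.
factorial dominates polynomial degree 1 asymptotically.

a(n) grows faster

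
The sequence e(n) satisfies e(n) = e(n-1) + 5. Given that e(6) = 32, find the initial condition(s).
e(6) = e(0) + 6·5, so e(0) = 32 - 30 = 2.

e(0) = 2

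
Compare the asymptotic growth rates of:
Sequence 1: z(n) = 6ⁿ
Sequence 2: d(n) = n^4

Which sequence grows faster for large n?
Comparing growth rates:
Growth-rate hierarchy: log n ≺ any polynomial ≺ any exponential cⁿ (c>1) ≺ n! ≺ nⁿ.
exponential base 6 dominates polynomial degree 4 asymptotically.

z(n) grows faster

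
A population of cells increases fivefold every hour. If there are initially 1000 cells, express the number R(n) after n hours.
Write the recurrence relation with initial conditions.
Each hour multiplies the count by 5, so the count after n hours depends only on the count after n-1 hours: R(n) = 5 × R(n-1). The starting count gives R(0) = 1000.
Unrolling n times gives the closed form R(n) = 1000 × 5ⁿ.

R(n) = 5 × R(n-1), R(0) = 1000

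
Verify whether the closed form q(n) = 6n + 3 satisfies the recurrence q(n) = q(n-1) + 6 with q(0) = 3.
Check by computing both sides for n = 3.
From the recurrence with q(0) = 3:
  q(0) = 3, q(1) = 9, q(2) = 15, q(3) = 21
  so the recurrence gives q(3) = 21.
From the proposed closed form q(n) = 6n + 3:
  q(3) = 21.
Both sides give 21 at n = 3, and the initial condition(s) match, so the closed form is consistent.

Yes, the closed form is correct.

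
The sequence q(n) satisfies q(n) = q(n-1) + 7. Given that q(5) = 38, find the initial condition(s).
q(5) = q(0) + 5·7, so q(0) = 38 - 35 = 3.

q(0) = 3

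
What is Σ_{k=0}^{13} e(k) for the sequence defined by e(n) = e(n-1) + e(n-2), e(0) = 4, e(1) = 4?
Computing the sequence terms: 4, 4, 8, 12, 20, 32, 52, 84, 136, 220, 356, 576, 932, 1508
Adding these values together:

3944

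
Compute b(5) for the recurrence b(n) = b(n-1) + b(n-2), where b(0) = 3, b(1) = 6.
Computing the sequence terms:
3, 6, 9, 15, 24, 39

39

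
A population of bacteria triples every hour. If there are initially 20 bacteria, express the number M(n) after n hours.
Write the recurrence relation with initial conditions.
Each hour multiplies the count by 3, so the count after n hours depends only on the count after n-1 hours: M(n) = 3 × M(n-1). The starting count gives M(0) = 20.
Unrolling n times gives the closed form M(n) = 20 × 3ⁿ.

M(n) = 3 × M(n-1), M(0) = 20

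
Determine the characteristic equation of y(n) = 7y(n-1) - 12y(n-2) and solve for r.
Substitute y(n) = rⁿ and divide through by rⁿ⁻²: r² - 7r + 12 = 0
Factor: (r - 3)(r - 4) = 0, so r = 3, 4.
General solution: y(n) = A·3ⁿ + B·4ⁿ

Characteristic: r² - 7r + 12 = 0, Roots: r = 3, 4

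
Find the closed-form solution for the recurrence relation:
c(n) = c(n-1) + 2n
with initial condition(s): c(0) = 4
Recurrence: c(n) = c(n-1) + 2n, initial: c(0) = 4.
Telescoping: c(n) = c(0) + 2·Σᵢ₌₁ⁿ i = 4 + 2·n(n+1)/2.

c(n) = 2·n(n+1)/2 + 4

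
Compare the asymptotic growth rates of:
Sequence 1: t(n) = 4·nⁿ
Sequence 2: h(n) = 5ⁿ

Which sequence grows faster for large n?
Comparing growth rates:
Growth-rate hierarchy: log n ≺ any polynomial ≺ any exponential cⁿ (c>1) ≺ n! ≺ nⁿ.
super-exponential nⁿ dominates exponential base 5 asymptotically.

t(n) grows faster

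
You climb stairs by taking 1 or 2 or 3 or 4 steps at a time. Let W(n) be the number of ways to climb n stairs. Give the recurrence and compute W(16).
Condition on the size of the last step (1 to 4): before it there were n-1, …, n-4 stairs climbed, and these cases are disjoint, so W(n) = W(n-1) + W(n-2) + W(n-3) + W(n-4) (order-4 linear recurrence).
Initial conditions by direct count (compositions of i into parts ≤ 4): W(1) = 1; W(2) = 2; W(3) = 4; W(4) = 8.
Iterating the recurrence: W(5) = 15, W(6) = 29, W(7) = 56, W(8) = 108, W(9) = 208, W(10) = 401, W(11) = 773, W(12) = 1490, W(13) = 2872, W(14) = 5536, W(15) = 10671, W(16) = 20569.

W(n) = W(n-1) + W(n-2) + W(n-3) + W(n-4), W(1) = 1, W(2) = 2, W(3) = 4, W(4) = 8; W(16) = 20569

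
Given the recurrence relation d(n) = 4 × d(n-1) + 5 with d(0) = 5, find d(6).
Computing step by step:
d(0) = 5
d(1) = 4 × 5 + 5 = 25
d(2) = 4 × 25 + 5 = 105
d(3) = 4 × 105 + 5 = 425
d(4) = 4 × 425 + 5 = 1705
d(5) = 4 × 1705 + 5 = 6825
d(6) = 4 × 6825 + 5 = 27305

27305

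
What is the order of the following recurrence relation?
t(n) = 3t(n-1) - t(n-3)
The order is the largest lag k for which t(n-k) appears. Here the deepest term is t(n-3), so the order is 3.

Order 3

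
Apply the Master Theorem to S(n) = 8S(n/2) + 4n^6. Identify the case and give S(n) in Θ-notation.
Master Theorem template: S(n) = a·S(n/b) + f(n).
Here: a=8, b=2, f(n)=4n^6
Compute log_b(a) = log_2(8) = 3.
f(n) = 4n^6 = Ω(n^(3+ε)) with ε = 3, and the regularity condition holds (a·f(n/b) = (a/b^6)·f(n) with a/b^6 = 2^-3 < 1). Case 3: S(n) = Θ(f(n)) = Θ(n^6).

Case 3: S(n) = Θ(n^6)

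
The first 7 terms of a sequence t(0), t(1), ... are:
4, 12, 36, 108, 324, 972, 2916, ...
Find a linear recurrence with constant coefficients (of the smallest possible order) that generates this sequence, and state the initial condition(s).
Look for the lowest-order linear relation among consecutive terms.
Observation: each term is 3× the previous.
Check at n=2: 3·12 = 36. ✓

t(n) = 3 × t(n-1), t(0) = 4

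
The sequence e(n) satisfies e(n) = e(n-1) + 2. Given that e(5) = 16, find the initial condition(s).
e(5) = e(0) + 5·2, so e(0) = 16 - 10 = 6.

e(0) = 6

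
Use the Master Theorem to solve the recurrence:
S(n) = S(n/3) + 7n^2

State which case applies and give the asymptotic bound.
Master Theorem template: S(n) = a·S(n/b) + f(n).
Here: a=1, b=3, f(n)=7n^2
Compute log_b(a) = log_3(1) = 0.
f(n) = 7n^2 = Ω(n^(0+ε)) with ε = 2, and the regularity condition holds (a·f(n/b) = (a/b^2)·f(n) with a/b^2 = 3^-2 < 1). Case 3: S(n) = Θ(f(n)) = Θ(n^2).

Case 3: S(n) = Θ(n^2)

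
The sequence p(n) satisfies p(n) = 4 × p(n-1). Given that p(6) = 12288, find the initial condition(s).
In general p(n) = 4ⁿ · p(0). At n = 6: p(0) = p(6) / 4^6 = 12288 / 4096 = 3.

p(0) = 3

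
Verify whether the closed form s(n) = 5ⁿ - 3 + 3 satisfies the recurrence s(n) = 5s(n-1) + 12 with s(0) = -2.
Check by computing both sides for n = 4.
From the recurrence with s(0) = -2:
  s(0) = -2, s(1) = 2, s(2) = 22, s(3) = 122, s(4) = 622
  so the recurrence gives s(4) = 622.
From the proposed closed form s(n) = 5ⁿ - 3 + 3:
  s(4) = 625.
The recurrence gives 622 but the closed form gives 625, so the closed form does not satisfy the recurrence.

No, the closed form is incorrect.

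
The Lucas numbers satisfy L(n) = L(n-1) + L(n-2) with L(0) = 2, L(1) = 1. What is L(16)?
Computing the sequence terms:
2, 1, 3, 4, 7, 11, 18, 29, 47, 76, 123, 199, 322, 521, 843, 1364, 2207

2207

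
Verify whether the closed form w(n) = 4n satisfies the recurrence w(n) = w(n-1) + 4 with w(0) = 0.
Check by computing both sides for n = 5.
From the recurrence with w(0) = 0:
  w(0) = 0, w(1) = 4, w(2) = 8, w(3) = 12, w(4) = 16, w(5) = 20
  so the recurrence gives w(5) = 20.
From the proposed closed form w(n) = 4n:
  w(5) = 20.
Both sides give 20 at n = 5, and the initial condition(s) match, so the closed form is consistent.

Yes, the closed form is correct.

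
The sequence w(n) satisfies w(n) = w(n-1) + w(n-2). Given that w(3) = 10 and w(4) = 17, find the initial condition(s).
Work backwards using w(k) = w(k+2) - w(k+1):
w(2) = w(4) - w(3) = 17 - 10 = 7
w(1) = w(3) - w(2) = 10 - 7 = 3
w(0) = w(2) - w(1) = 7 - 3 = 4

w(0) = 4, w(1) = 3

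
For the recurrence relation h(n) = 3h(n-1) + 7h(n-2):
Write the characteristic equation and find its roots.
Substitute h(n) = rⁿ and divide through by rⁿ⁻²: r² - 3r - 7 = 0
Discriminant: 3² + 4·7 = 37, not a perfect square, so by the quadratic formula r = (3 ± √37)/2.
General solution: h(n) = A·r₁ⁿ + B·r₂ⁿ where r₁,r₂ = (3 ± √37)/2

Characteristic: r² - 3r - 7 = 0, Roots: r = (3 ± √37)/2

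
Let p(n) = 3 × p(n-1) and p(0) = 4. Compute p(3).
Computing step by step:
p(0) = 4
p(1) = 3 × 4 = 12
p(2) = 3 × 12 = 36
p(3) = 3 × 36 = 108

108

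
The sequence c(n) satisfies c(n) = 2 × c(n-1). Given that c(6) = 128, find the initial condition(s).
In general c(n) = 2ⁿ · c(0). At n = 6: c(0) = c(6) / 2^6 = 128 / 64 = 2.

c(0) = 2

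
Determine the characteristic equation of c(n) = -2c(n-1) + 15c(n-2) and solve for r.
Substitute c(n) = rⁿ and divide through by rⁿ⁻²: r² + 2r - 15 = 0
Factor: (r - 3)(r + 5) = 0, so r = 3, -5.
General solution: c(n) = A·3ⁿ + B·(-5)ⁿ

Characteristic: r² + 2r - 15 = 0, Roots: r = 3, -5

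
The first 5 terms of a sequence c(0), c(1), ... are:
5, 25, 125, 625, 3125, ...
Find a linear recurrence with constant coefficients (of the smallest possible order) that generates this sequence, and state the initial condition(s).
Look for the lowest-order linear relation among consecutive terms.
Observation: each term is 5× the previous.
Check at n=2: 5·25 = 125. ✓

c(n) = 5 × c(n-1), c(0) = 5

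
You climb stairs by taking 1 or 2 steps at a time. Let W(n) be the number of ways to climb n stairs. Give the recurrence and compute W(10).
Condition on the size of the last step (1 to 2): before it there were n-1, …, n-2 stairs climbed, and these cases are disjoint, so W(n) = W(n-1) + W(n-2) (Fibonacci-type sequence).
Initial conditions by direct count (compositions of i into parts ≤ 2): W(1) = 1; W(2) = 2.
Iterating the recurrence: W(3) = 3, W(4) = 5, W(5) = 8, W(6) = 13, W(7) = 21, W(8) = 34, W(9) = 55, W(10) = 89.

W(n) = W(n-1) + W(n-2), W(1) = 1, W(2) = 2; W(10) = 89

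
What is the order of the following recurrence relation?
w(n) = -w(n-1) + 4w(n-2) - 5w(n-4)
The order is the largest lag k for which w(n-k) appears. Here the deepest term is w(n-4), so the order is 4.

Order 4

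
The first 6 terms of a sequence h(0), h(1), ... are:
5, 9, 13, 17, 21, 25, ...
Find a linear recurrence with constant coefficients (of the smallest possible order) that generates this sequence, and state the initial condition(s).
Look for the lowest-order linear relation among consecutive terms.
Observation: consecutive differences are constant (= 4).
Check at n=2: 1·9 + 4 = 13. ✓

h(n) = h(n-1) + 4, h(0) = 5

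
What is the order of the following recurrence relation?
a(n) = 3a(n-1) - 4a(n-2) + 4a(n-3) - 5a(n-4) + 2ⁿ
The order is the largest lag k for which a(n-k) appears. Here the deepest term is a(n-4) (the 2ⁿ term is non-homogeneous and does not affect the order), so the order is 4.

Order 4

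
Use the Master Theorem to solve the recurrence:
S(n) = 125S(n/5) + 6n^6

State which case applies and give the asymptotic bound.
Master Theorem template: S(n) = a·S(n/b) + f(n).
Here: a=125, b=5, f(n)=6n^6
Compute log_b(a) = log_5(125) = 3.
f(n) = 6n^6 = Ω(n^(3+ε)) with ε = 3, and the regularity condition holds (a·f(n/b) = (a/b^6)·f(n) with a/b^6 = 5^-3 < 1). Case 3: S(n) = Θ(f(n)) = Θ(n^6).

Case 3: S(n) = Θ(n^6)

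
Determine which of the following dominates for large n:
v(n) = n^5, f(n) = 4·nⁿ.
Comparing growth rates:
Growth-rate hierarchy: log n ≺ any polynomial ≺ any exponential cⁿ (c>1) ≺ n! ≺ nⁿ.
super-exponential nⁿ dominates polynomial degree 5 asymptotically.

f(n) grows faster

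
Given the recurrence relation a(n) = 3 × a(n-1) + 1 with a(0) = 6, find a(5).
Computing step by step:
a(0) = 6
a(1) = 3 × 6 + 1 = 19
a(2) = 3 × 19 + 1 = 58
a(3) = 3 × 58 + 1 = 175
a(4) = 3 × 175 + 1 = 526
a(5) = 3 × 526 + 1 = 1579

1579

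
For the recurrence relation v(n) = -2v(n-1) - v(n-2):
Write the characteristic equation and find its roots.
Substitute v(n) = rⁿ and divide through by rⁿ⁻²: r² + 2r + 1 = 0
Factor: (r + 1)² = 0, so r = -1 (double root).
General solution: v(n) = (A + Bn)·(-1)ⁿ

Characteristic: r² + 2r + 1 = 0, Roots: r = -1 (double root)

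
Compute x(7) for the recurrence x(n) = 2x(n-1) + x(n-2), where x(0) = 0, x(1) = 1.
Computing the sequence terms:
0, 1, 2, 5, 12, 29, 70, 169

169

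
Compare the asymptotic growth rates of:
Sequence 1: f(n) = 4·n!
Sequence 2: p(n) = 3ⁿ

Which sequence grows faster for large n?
Comparing growth rates:
Growth-rate hierarchy: log n ≺ any polynomial ≺ any exponential cⁿ (c>1) ≺ n! ≺ nⁿ.
factorial dominates exponential base 3 asymptotically.

f(n) grows faster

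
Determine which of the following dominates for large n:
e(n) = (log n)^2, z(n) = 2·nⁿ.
Comparing growth rates:
Growth-rate hierarchy: log n ≺ any polynomial ≺ any exponential cⁿ (c>1) ≺ n! ≺ nⁿ.
super-exponential nⁿ dominates polylogarithmic (log n)^2 asymptotically.

z(n) grows faster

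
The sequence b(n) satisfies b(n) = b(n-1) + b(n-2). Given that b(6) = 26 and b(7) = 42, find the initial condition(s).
Work backwards using b(k) = b(k+2) - b(k+1):
b(5) = b(7) - b(6) = 42 - 26 = 16
b(4) = b(6) - b(5) = 26 - 16 = 10
b(3) = b(5) - b(4) = 16 - 10 = 6
b(2) = b(4) - b(3) = 10 - 6 = 4
b(1) = b(3) - b(2) = 6 - 4 = 2
b(0) = b(2) - b(1) = 4 - 2 = 2

b(0) = 2, b(1) = 2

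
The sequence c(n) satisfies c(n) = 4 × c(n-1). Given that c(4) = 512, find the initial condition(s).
In general c(n) = 4ⁿ · c(0). At n = 4: c(0) = c(4) / 4^4 = 512 / 256 = 2.

c(0) = 2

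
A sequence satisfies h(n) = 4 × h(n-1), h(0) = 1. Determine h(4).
Computing step by step:
h(0) = 1
h(1) = 4 × 1 = 4
h(2) = 4 × 4 = 16
h(3) = 4 × 16 = 64
h(4) = 4 × 64 = 256

256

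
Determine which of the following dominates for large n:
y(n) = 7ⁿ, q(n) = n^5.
Comparing growth rates:
Growth-rate hierarchy: log n ≺ any polynomial ≺ any exponential cⁿ (c>1) ≺ n! ≺ nⁿ.
exponential base 7 dominates polynomial degree 5 asymptotically.

y(n) grows faster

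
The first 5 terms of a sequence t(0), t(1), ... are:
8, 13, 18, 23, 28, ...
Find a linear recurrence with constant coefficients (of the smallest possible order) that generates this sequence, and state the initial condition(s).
Look for the lowest-order linear relation among consecutive terms.
Observation: consecutive differences are constant (= 5).
Check at n=2: 1·13 + 5 = 18. ✓

t(n) = t(n-1) + 5, t(0) = 8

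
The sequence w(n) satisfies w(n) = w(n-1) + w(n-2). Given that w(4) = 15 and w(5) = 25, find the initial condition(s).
Work backwards using w(k) = w(k+2) - w(k+1):
w(3) = w(5) - w(4) = 25 - 15 = 10
w(2) = w(4) - w(3) = 15 - 10 = 5
w(1) = w(3) - w(2) = 10 - 5 = 5
w(0) = w(2) - w(1) = 5 - 5 = 0

w(0) = 0, w(1) = 5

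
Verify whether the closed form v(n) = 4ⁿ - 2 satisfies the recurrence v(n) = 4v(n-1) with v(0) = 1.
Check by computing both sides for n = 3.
From the recurrence with v(0) = 1:
  v(0) = 1, v(1) = 4, v(2) = 16, v(3) = 64
  so the recurrence gives v(3) = 64.
From the proposed closed form v(n) = 4ⁿ - 2:
  v(3) = 62.
The recurrence gives 64 but the closed form gives 62, so the closed form does not satisfy the recurrence.

No, the closed form is incorrect.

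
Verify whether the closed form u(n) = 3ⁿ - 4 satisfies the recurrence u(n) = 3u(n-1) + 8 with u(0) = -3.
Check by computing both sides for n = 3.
From the recurrence with u(0) = -3:
  u(0) = -3, u(1) = -1, u(2) = 5, u(3) = 23
  so the recurrence gives u(3) = 23.
From the proposed closed form u(n) = 3ⁿ - 4:
  u(3) = 23.
Both sides give 23 at n = 3, and the initial condition(s) match, so the closed form is consistent.

Yes, the closed form is correct.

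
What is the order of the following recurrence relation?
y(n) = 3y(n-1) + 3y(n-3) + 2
The order is the largest lag k for which y(n-k) appears. Here the deepest term is y(n-3) (the 2 term is non-homogeneous and does not affect the order), so the order is 3.

Order 3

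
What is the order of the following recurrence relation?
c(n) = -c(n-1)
The order is the largest lag k for which c(n-k) appears. Here the deepest term is c(n-1), so the order is 1.

Order 1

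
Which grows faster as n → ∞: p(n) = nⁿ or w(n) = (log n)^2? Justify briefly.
Comparing growth rates:
Growth-rate hierarchy: log n ≺ any polynomial ≺ any exponential cⁿ (c>1) ≺ n! ≺ nⁿ.
super-exponential nⁿ dominates polylogarithmic (log n)^2 asymptotically.

p(n) grows faster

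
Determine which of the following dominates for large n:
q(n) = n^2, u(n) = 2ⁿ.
Comparing growth rates:
Growth-rate hierarchy: log n ≺ any polynomial ≺ any exponential cⁿ (c>1) ≺ n! ≺ nⁿ.
exponential base 2 dominates polynomial degree 2 asymptotically.

u(n) grows faster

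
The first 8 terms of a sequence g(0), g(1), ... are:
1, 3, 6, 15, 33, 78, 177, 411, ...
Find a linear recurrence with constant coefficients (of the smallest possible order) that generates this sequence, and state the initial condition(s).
Look for the lowest-order linear relation among consecutive terms.
Observation: g(n) - 1·g(n-1) - (3)·g(n-2) = 0 holds for the shown terms, and no order-1 relation g(n) = α·g(n-1) + β fits.
Check at n=3: 1·6 + (3)·3 = 15. ✓

g(n) = g(n-1) + 3g(n-2), g(0) = 1, g(1) = 3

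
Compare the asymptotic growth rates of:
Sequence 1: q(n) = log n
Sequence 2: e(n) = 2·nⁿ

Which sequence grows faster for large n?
Comparing growth rates:
Growth-rate hierarchy: log n ≺ any polynomial ≺ any exponential cⁿ (c>1) ≺ n! ≺ nⁿ.
super-exponential nⁿ dominates logarithmic asymptotically.

e(n) grows faster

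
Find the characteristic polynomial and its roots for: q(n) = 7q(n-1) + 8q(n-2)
Substitute q(n) = rⁿ and divide through by rⁿ⁻²: r² - 7r - 8 = 0
Factor: (r + 1)(r - 8) = 0, so r = -1, 8.
General solution: q(n) = A·(-1)ⁿ + B·8ⁿ

Characteristic: r² - 7r - 8 = 0, Roots: r = -1, 8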